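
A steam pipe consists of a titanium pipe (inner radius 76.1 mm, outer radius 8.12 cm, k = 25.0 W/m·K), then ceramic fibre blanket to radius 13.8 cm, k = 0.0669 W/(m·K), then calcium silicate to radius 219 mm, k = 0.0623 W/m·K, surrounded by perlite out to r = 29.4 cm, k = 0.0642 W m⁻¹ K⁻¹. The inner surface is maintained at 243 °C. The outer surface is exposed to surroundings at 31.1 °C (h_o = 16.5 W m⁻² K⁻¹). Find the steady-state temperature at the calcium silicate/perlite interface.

Resistance network (inner→outer):
  R'_titanium = ln(0.0812/0.0761)/(2πk) = 0.06487/(2π·25.0) = 4.130×10^-4 m·K/W
  R'_ceramic fibre blanket = ln(0.138/0.0812)/(2πk) = 0.5303/(2π·0.0669) = 1.262 m·K/W
  R'_calcium silicate = ln(0.219/0.138)/(2πk) = 0.4618/(2π·0.0623) = 1.180 m·K/W
  R'_perlite = ln(0.294/0.219)/(2πk) = 0.2945/(2π·0.0642) = 0.7301 m·K/W
  R'_conv,out = 1/(2πr h) = 1/(2π·0.294·16.5) = 0.03281 m·K/W
ΣR = 4.130×10^-4 + 1.262 + 1.180 + 0.7301 + 0.03281 = 3.205 m·K/W
Q' = ΔT/ΣR = (243 °C − 31.1 °C)/3.205 = 66.12 W/m
From the inner boundary to the calcium silicate/perlite interface, ΣR_partial = 2.442 m·K/W.
T_interface = T_in − Q'·ΣR_partial = 243 °C − (66.12)(2.442) = 81.5 °C

T = 81.5 °C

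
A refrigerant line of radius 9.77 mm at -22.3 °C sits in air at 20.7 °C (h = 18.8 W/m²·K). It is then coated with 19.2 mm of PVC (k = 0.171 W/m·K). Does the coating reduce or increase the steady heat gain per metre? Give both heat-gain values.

Critical radius for a cylinder: r_cr = k/h = 0.00910 m = 0.910 cm.
Outer radius after coating: r₂ = 0.00977 + 0.0192 = 0.02897 m.
Since r₁ ≥ r_cr, any added insulation reduces the heat gain.
Bare: R = 1/(2πr₁h) = 0.8665 m·K/W; Q = 43/0.8665 = 49.6 W/m.
Coated: R = R_cond + R_conv = 1.304 m·K/W; Q = 43/1.304 = 33.0 W/m.

reduces: 49.6 → 33.0 W/m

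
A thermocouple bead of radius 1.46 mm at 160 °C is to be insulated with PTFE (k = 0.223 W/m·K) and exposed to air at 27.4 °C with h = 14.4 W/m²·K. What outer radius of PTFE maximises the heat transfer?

r_cr = 3.10 cm

For a sphere, r_cr = 2k_ins/h = 2·0.223/14.4 = 0.0310 m = 3.10 cm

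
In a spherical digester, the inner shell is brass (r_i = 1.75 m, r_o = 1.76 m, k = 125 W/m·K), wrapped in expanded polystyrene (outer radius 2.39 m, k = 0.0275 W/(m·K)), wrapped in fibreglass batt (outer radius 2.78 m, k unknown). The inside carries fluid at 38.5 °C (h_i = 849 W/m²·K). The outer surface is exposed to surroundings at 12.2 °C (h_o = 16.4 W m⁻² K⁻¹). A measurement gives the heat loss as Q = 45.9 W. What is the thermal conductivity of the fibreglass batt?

k = 0.0336 W/m·K

ΣR = ΔT/Q = |38.5 − 12.2|/45.9 = 0.5730 K/W
Known resistances:
  R_conv,in = 1/(4πr²h) = 1/(4π·1.75²·849) = 3.061×10^-5 K/W
  R_brass = (1/1.75 − 1/1.76)/(4πk) = 0.003247/(4π·125) = 2.067×10^-6 K/W
  R_expanded polystyrene = (1/1.76 − 1/2.39)/(4πk) = 0.1498/(4π·0.0275) = 0.4334 K/W
  R_conv,out = 1/(4πr²h) = 1/(4π·2.78²·16.4) = 6.279×10^-4 K/W
R_fibreglass batt = ΣR − ΣR_known = 0.5730 − 0.4341 = 0.1389 K/W
(1/r₁−1/r₂)/(4πk) = 0.1389 ⇒ k = 0.05870/(4π·0.1389) = 0.0336 W/m·K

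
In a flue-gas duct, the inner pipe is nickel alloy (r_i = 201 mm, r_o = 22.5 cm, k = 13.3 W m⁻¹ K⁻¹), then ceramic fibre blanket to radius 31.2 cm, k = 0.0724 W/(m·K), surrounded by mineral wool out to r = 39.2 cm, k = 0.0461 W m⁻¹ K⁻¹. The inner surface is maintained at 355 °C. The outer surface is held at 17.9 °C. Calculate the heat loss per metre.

Q' = 224 W/m

Series thermal resistances, inner to outer:
  R'_nickel alloy = ln(0.225/0.201)/(2πk) = 0.1128/(2π·13.3) = 0.001350 m·K/W
  R'_ceramic fibre blanket = ln(0.312/0.225)/(2πk) = 0.3269/(2π·0.0724) = 0.7186 m·K/W
  R'_mineral wool = ln(0.392/0.312)/(2πk) = 0.2283/(2π·0.0461) = 0.7880 m·K/W
ΣR = 0.001350 + 0.7186 + 0.7880 = 1.508 m·K/W
Q' = ΔT/ΣR = (355 °C − 17.9 °C)/1.508 = 224 W/m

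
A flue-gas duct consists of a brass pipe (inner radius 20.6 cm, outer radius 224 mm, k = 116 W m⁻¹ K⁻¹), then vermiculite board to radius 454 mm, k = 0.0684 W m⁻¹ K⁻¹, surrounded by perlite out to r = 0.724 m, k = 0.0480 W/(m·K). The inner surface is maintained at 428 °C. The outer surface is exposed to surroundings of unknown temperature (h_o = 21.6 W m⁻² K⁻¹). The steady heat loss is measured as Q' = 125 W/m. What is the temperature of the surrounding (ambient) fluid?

Sum the resistances:
  R'_brass = ln(0.224/0.206)/(2πk) = 0.08377/(2π·116) = 1.149×10^-4 m·K/W
  R'_vermiculite board = ln(0.454/0.224)/(2πk) = 0.7065/(2π·0.0684) = 1.644 m·K/W
  R'_perlite = ln(0.724/0.454)/(2πk) = 0.4667/(2π·0.0480) = 1.547 m·K/W
  R'_conv,out = 1/(2πr h) = 1/(2π·0.724·21.6) = 0.01018 m·K/W
ΣR = 3.202 m·K/W
ΔT = Q'·ΣR = 125 × 3.202 = 400.2 K
Heat flows outward, so T_out = T_in − ΔT = 428 − 400.2 = 27.8 °C

T_out = 27.8 °C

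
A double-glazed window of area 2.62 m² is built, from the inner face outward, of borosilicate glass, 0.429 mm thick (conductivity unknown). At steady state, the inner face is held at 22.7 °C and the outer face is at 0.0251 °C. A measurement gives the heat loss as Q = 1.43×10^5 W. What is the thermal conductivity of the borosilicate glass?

k = 1.03 W/m·K

ΣR = ΔT/Q = |22.7 − 0.0251|/1.43×10^5 = 1.586×10^-4 K/W
L/(kA) = 1.586×10^-4 ⇒ k = 4.29×10^-4/(1.586×10^-4·2.62) = 1.03 W/m·K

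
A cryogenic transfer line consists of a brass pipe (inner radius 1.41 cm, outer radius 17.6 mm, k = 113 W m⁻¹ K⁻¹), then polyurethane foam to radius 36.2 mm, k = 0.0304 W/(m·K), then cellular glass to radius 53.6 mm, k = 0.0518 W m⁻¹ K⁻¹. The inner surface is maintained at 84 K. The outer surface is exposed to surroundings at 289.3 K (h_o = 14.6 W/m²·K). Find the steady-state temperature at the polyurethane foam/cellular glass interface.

Treat each layer as a resistance in series:
  R'_brass = ln(0.0176/0.0141)/(2πk) = 0.2217/(2π·113) = 3.123×10^-4 m·K/W
  R'_polyurethane foam = ln(0.0362/0.0176)/(2πk) = 0.7212/(2π·0.0304) = 3.776 m·K/W
  R'_cellular glass = ln(0.0536/0.0362)/(2πk) = 0.3925/(2π·0.0518) = 1.206 m·K/W
  R'_conv,out = 1/(2πr h) = 1/(2π·0.0536·14.6) = 0.2034 m·K/W
ΣR = 3.123×10^-4 + 3.776 + 1.206 + 0.2034 = 5.186 m·K/W
Q' = ΔT/ΣR = (84 K − 289.3 K)/5.186 = -39.59 W/m
From the inner boundary to the polyurethane foam/cellular glass interface, ΣR_partial = 3.776 m·K/W.
T_interface = T_in − Q'·ΣR_partial = 84 K − (-39.59)(3.776) = 233.5 K

T = 233.5 K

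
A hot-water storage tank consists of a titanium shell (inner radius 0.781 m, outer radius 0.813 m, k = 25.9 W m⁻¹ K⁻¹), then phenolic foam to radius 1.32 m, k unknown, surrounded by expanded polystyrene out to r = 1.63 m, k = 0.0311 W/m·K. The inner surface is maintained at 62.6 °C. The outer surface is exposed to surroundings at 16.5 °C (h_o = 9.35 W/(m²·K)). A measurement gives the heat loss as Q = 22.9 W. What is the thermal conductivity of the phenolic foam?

k = 0.0229 W/m·K

ΣR = ΔT/Q = |62.6 − 16.5|/22.9 = 2.013 K/W
Known resistances:
  R_titanium = (1/0.781 − 1/0.813)/(4πk) = 0.05040/(4π·25.9) = 1.548×10^-4 K/W
  R_expanded polystyrene = (1/1.32 − 1/1.63)/(4πk) = 0.1441/(4π·0.0311) = 0.3687 K/W
  R_conv,out = 1/(4πr²h) = 1/(4π·1.63²·9.35) = 0.003203 K/W
R_phenolic foam = ΣR − ΣR_known = 2.013 − 0.3721 = 1.641 K/W
(1/r₁−1/r₂)/(4πk) = 1.641 ⇒ k = 0.4724/(4π·1.641) = 0.0229 W/m·K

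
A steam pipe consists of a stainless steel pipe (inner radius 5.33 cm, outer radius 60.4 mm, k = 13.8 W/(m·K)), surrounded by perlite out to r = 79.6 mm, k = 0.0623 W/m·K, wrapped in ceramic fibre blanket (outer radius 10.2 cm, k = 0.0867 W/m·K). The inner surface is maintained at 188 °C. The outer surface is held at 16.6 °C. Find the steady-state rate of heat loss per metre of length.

Q' = 148 W/m

Series thermal resistances, inner to outer:
  R'_stainless steel = ln(0.0604/0.0533)/(2πk) = 0.1251/(2π·13.8) = 0.001442 m·K/W
  R'_perlite = ln(0.0796/0.0604)/(2πk) = 0.2760/(2π·0.0623) = 0.7051 m·K/W
  R'_ceramic fibre blanket = ln(0.102/0.0796)/(2πk) = 0.2480/(2π·0.0867) = 0.4552 m·K/W
ΣR = 0.001442 + 0.7051 + 0.4552 = 1.162 m·K/W
Q' = ΔT/ΣR = (188 °C − 16.6 °C)/1.162 = 148 W/m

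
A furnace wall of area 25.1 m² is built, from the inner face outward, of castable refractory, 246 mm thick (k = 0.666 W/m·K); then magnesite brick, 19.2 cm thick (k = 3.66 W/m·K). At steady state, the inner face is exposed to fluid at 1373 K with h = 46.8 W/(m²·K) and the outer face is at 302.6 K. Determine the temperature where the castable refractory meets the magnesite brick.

Resistance network (inner→outer):
  R_conv,in = 1/(hA) = 1/(46.8·25.1) = 8.513×10^-4 K/W
  R_castable refractory = L/(kA) = 0.246/(0.666·25.1) = 0.01472 K/W
  R_magnesite brick = L/(kA) = 0.192/(3.66·25.1) = 0.002090 K/W
ΣR = 8.513×10^-4 + 0.01472 + 0.002090 = 0.01766 K/W
Q = ΔT/ΣR = (1373 K − 302.6 K)/0.01766 = 60610 W
From the inner boundary to the castable refractory/magnesite brick interface, ΣR_partial = 0.01557 K/W.
T_interface = T_in − Q·ΣR_partial = 1373 K − (60610)(0.01557) = 429 K

T = 429 K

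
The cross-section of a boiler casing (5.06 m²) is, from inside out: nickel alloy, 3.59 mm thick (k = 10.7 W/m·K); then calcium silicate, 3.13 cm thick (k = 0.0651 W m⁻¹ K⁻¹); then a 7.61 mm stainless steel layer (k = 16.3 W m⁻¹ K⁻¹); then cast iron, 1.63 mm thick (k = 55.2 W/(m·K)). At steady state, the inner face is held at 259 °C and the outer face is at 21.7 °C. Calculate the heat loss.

Q = 2490 W

Treat each layer as a resistance in series:
  R_nickel alloy = L/(kA) = 0.00359/(10.7·5.06) = 6.631×10^-5 K/W
  R_calcium silicate = L/(kA) = 0.0313/(0.0651·5.06) = 0.09502 K/W
  R_stainless steel = L/(kA) = 0.00761/(16.3·5.06) = 9.227×10^-5 K/W
  R_cast iron = L/(kA) = 0.00163/(55.2·5.06) = 5.836×10^-6 K/W
ΣR = 6.631×10^-5 + 0.09502 + 9.227×10^-5 + 5.836×10^-6 = 0.09518 K/W
Q = ΔT/ΣR = (259 °C − 21.7 °C)/0.09518 = 2490 W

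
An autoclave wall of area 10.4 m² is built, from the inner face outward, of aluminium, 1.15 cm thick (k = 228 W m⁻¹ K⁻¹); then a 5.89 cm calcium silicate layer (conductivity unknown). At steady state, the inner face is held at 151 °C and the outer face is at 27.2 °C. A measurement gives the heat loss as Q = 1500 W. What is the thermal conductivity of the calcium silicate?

ΣR = ΔT/Q = |151 − 27.2|/1500 = 0.08253 K/W
Known resistances:
  R_aluminium = L/(kA) = 0.0115/(228·10.4) = 4.850×10^-6 K/W
R_calcium silicate = ΣR − ΣR_known = 0.08253 − 4.850×10^-6 = 0.08253 K/W
L/(kA) = 0.08253 ⇒ k = 0.0589/(0.08253·10.4) = 0.0686 W/m·K

k = 0.0686 W/m·K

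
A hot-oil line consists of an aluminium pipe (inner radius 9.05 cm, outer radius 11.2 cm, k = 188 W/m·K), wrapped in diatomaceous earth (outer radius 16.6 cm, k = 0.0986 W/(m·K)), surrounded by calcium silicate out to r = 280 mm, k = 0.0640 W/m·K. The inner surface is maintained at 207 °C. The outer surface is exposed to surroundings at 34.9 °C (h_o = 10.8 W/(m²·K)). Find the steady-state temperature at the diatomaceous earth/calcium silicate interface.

Series thermal resistances, inner to outer:
  R'_aluminium = ln(0.112/0.0905)/(2πk) = 0.2131/(2π·188) = 1.804×10^-4 m·K/W
  R'_diatomaceous earth = ln(0.166/0.112)/(2πk) = 0.3935/(2π·0.0986) = 0.6351 m·K/W
  R'_calcium silicate = ln(0.280/0.166)/(2πk) = 0.5228/(2π·0.0640) = 1.300 m·K/W
  R'_conv,out = 1/(2πr h) = 1/(2π·0.280·10.8) = 0.05263 m·K/W
ΣR = 1.804×10^-4 + 0.6351 + 1.300 + 0.05263 = 1.988 m·K/W
Q' = ΔT/ΣR = (207 °C − 34.9 °C)/1.988 = 86.57 W/m
From the inner boundary to the diatomaceous earth/calcium silicate interface, ΣR_partial = 0.6353 m·K/W.
T_interface = T_in − Q'·ΣR_partial = 207 °C − (86.57)(0.6353) = 152 °C

T = 152 °C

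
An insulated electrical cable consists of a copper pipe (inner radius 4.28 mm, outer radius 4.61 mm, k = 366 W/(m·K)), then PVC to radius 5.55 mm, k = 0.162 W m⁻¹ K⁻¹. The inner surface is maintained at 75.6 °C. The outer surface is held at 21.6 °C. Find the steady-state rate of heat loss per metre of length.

Q' = 296 W/m

Treat each layer as a resistance in series:
  R'_copper = ln(0.00461/0.00428)/(2πk) = 0.07427/(2π·366) = 3.230×10^-5 m·K/W
  R'_PVC = ln(0.00555/0.00461)/(2πk) = 0.1856/(2π·0.162) = 0.1823 m·K/W
ΣR = 3.230×10^-5 + 0.1823 = 0.1823 m·K/W
Q' = ΔT/ΣR = (75.6 °C − 21.6 °C)/0.1823 = 296 W/m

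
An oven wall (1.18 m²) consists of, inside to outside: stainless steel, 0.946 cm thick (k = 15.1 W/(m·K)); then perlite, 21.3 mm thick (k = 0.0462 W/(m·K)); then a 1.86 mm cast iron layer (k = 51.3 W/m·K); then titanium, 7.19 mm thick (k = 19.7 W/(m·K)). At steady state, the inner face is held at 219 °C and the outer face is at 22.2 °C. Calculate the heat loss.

Q = 503 W

Series thermal resistances, inner to outer:
  R_stainless steel = L/(kA) = 0.00946/(15.1·1.18) = 5.309×10^-4 K/W
  R_perlite = L/(kA) = 0.0213/(0.0462·1.18) = 0.3907 K/W
  R_cast iron = L/(kA) = 0.00186/(51.3·1.18) = 3.073×10^-5 K/W
  R_titanium = L/(kA) = 0.00719/(19.7·1.18) = 3.093×10^-4 K/W
ΣR = 5.309×10^-4 + 0.3907 + 3.073×10^-5 + 3.093×10^-4 = 0.3916 K/W
Q = ΔT/ΣR = (219 °C − 22.2 °C)/0.3916 = 503 W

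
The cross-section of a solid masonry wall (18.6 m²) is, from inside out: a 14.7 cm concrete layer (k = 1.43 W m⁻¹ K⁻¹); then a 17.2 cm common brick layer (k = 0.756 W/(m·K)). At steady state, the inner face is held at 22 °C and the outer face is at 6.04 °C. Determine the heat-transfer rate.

Treat each layer as a resistance in series:
  R_concrete = L/(kA) = 0.147/(1.43·18.6) = 0.005527 K/W
  R_common brick = L/(kA) = 0.172/(0.756·18.6) = 0.01223 K/W
ΣR = 0.005527 + 0.01223 = 0.01776 K/W
Q = ΔT/ΣR = (22 °C − 6.04 °C)/0.01776 = 899 W

Q = 899 W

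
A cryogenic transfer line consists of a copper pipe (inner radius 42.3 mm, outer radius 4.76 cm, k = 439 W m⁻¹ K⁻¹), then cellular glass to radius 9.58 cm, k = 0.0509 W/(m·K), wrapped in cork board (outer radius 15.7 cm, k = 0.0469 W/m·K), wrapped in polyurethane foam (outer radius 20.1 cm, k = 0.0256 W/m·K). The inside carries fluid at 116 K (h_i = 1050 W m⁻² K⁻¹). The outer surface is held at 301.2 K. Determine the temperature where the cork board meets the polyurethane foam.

T = 248.6 K

Series thermal resistances, inner to outer:
  R'_conv,in = 1/(2πr h) = 1/(2π·0.0423·1050) = 0.003583 m·K/W
  R'_copper = ln(0.0476/0.0423)/(2πk) = 0.1180/(2π·439) = 4.280×10^-5 m·K/W
  R'_cellular glass = ln(0.0958/0.0476)/(2πk) = 0.6994/(2π·0.0509) = 2.187 m·K/W
  R'_cork board = ln(0.157/0.0958)/(2πk) = 0.4940/(2π·0.0469) = 1.676 m·K/W
  R'_polyurethane foam = ln(0.201/0.157)/(2πk) = 0.2471/(2π·0.0256) = 1.536 m·K/W
ΣR = 0.003583 + 4.280×10^-5 + 2.187 + 1.676 + 1.536 = 5.403 m·K/W
Q' = ΔT/ΣR = (116 K − 301.2 K)/5.403 = -34.28 W/m
From the inner boundary to the cork board/polyurethane foam interface, ΣR_partial = 3.867 m·K/W.
T_interface = T_in − Q'·ΣR_partial = 116 K − (-34.28)(3.867) = 248.6 K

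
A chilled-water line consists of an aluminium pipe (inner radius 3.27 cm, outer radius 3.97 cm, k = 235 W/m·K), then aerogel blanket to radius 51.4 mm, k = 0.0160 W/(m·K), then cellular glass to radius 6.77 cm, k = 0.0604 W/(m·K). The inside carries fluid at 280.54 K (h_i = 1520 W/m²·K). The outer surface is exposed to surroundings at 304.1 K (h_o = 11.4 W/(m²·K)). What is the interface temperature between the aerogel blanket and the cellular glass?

Resistance network (inner→outer):
  R'_conv,in = 1/(2πr h) = 1/(2π·0.0327·1520) = 0.003202 m·K/W
  R'_aluminium = ln(0.0397/0.0327)/(2πk) = 0.1940/(2π·235) = 1.314×10^-4 m·K/W
  R'_aerogel blanket = ln(0.0514/0.0397)/(2πk) = 0.2583/(2π·0.0160) = 2.569 m·K/W
  R'_cellular glass = ln(0.0677/0.0514)/(2πk) = 0.2754/(2π·0.0604) = 0.7258 m·K/W
  R'_conv,out = 1/(2πr h) = 1/(2π·0.0677·11.4) = 0.2062 m·K/W
ΣR = 0.003202 + 1.314×10^-4 + 2.569 + 0.7258 + 0.2062 = 3.504 m·K/W
Q' = ΔT/ΣR = (280.54 K − 304.1 K)/3.504 = -6.724 W/m
From the inner boundary to the aerogel blanket/cellular glass interface, ΣR_partial = 2.572 m·K/W.
T_interface = T_in − Q'·ΣR_partial = 280.54 K − (-6.724)(2.572) = 297.8 K

T = 297.8 K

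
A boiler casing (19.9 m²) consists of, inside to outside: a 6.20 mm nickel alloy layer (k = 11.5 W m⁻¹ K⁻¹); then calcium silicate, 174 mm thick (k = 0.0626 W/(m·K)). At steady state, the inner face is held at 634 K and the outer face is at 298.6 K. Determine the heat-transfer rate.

Q = 2400 W

Treat each layer as a resistance in series:
  R_nickel alloy = L/(kA) = 0.00620/(11.5·19.9) = 2.709×10^-5 K/W
  R_calcium silicate = L/(kA) = 0.174/(0.0626·19.9) = 0.1397 K/W
ΣR = 2.709×10^-5 + 0.1397 = 0.1397 K/W
Q = ΔT/ΣR = (634 K − 298.6 K)/0.1397 = 2400 W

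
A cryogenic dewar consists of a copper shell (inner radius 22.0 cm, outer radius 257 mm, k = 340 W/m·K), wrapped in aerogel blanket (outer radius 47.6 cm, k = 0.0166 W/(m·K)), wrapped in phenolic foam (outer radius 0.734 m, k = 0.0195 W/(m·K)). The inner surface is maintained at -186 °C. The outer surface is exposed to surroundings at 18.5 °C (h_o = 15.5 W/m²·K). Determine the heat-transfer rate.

Q = 17.6 W

Resistance network (inner→outer):
  R_copper = (1/0.220 − 1/0.257)/(4πk) = 0.6544/(4π·340) = 1.532×10^-4 K/W
  R_aerogel blanket = (1/0.257 − 1/0.476)/(4πk) = 1.790/(4π·0.0166) = 8.582 K/W
  R_phenolic foam = (1/0.476 − 1/0.734)/(4πk) = 0.7384/(4π·0.0195) = 3.014 K/W
  R_conv,out = 1/(4πr²h) = 1/(4π·0.734²·15.5) = 0.009529 K/W
ΣR = 1.532×10^-4 + 8.582 + 3.014 + 0.009529 = 11.61 K/W
Q = ΔT/ΣR = (-186 °C − 18.5 °C)/11.61 = -17.6 W
(Negative Q ⇒ heat flows inward; heat gain = 17.6 W.)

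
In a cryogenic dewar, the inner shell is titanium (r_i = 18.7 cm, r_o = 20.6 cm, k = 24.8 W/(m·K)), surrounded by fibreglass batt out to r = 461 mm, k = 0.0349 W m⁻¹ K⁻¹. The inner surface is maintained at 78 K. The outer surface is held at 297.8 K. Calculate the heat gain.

Treat each layer as a resistance in series:
  R_titanium = (1/0.187 − 1/0.206)/(4πk) = 0.4932/(4π·24.8) = 0.001583 K/W
  R_fibreglass batt = (1/0.206 − 1/0.461)/(4πk) = 2.685/(4π·0.0349) = 6.123 K/W
ΣR = 0.001583 + 6.123 = 6.125 K/W
Q = ΔT/ΣR = (78 K − 297.8 K)/6.125 = -35.9 W
(Negative Q ⇒ heat flows inward; heat gain = 35.9 W.)

Q = 35.9 W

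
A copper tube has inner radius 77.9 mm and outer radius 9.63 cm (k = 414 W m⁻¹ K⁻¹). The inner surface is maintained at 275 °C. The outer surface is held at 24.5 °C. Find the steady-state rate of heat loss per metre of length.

Q' = 2πk·ΔT/ln(r₂/r₁) = 2π × 414 × 250.5 / ln(0.0963/0.0779) = 3.07×10^6 W/m

Q' = 3070 kW/m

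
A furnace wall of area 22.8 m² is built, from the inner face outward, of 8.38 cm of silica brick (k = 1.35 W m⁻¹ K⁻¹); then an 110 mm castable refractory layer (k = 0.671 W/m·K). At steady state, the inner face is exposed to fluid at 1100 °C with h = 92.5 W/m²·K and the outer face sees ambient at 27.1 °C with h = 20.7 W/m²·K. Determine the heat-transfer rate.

Treat each layer as a resistance in series:
  R_conv,in = 1/(hA) = 1/(92.5·22.8) = 4.742×10^-4 K/W
  R_silica brick = L/(kA) = 0.0838/(1.35·22.8) = 0.002723 K/W
  R_castable refractory = L/(kA) = 0.110/(0.671·22.8) = 0.007190 K/W
  R_conv,out = 1/(hA) = 1/(20.7·22.8) = 0.002119 K/W
ΣR = 4.742×10^-4 + 0.002723 + 0.007190 + 0.002119 = 0.01251 K/W
Q = ΔT/ΣR = (1100 °C − 27.1 °C)/0.01251 = 85800 W

Q = 85.8 kW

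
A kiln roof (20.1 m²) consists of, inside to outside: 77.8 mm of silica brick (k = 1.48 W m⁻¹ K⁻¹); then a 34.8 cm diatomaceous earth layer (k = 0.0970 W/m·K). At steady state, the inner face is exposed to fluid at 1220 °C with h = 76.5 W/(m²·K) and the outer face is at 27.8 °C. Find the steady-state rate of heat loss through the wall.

Q = 6.56 kW

Resistance network (inner→outer):
  R_conv,in = 1/(hA) = 1/(76.5·20.1) = 6.503×10^-4 K/W
  R_silica brick = L/(kA) = 0.0778/(1.48·20.1) = 0.002615 K/W
  R_diatomaceous earth = L/(kA) = 0.348/(0.0970·20.1) = 0.1785 K/W
ΣR = 6.503×10^-4 + 0.002615 + 0.1785 = 0.1818 K/W
Q = ΔT/ΣR = (1220 °C − 27.8 °C)/0.1818 = 6560 W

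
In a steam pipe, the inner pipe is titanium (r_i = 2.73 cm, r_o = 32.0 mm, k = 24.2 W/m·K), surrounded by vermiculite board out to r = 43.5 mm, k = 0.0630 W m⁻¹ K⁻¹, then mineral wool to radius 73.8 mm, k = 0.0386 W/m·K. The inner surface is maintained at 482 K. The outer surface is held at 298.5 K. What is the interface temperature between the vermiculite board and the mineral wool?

Resistance network (inner→outer):
  R'_titanium = ln(0.0320/0.0273)/(2πk) = 0.1588/(2π·24.2) = 0.001045 m·K/W
  R'_vermiculite board = ln(0.0435/0.0320)/(2πk) = 0.3070/(2π·0.0630) = 0.7756 m·K/W
  R'_mineral wool = ln(0.0738/0.0435)/(2πk) = 0.5286/(2π·0.0386) = 2.180 m·K/W
ΣR = 0.001045 + 0.7756 + 2.180 = 2.957 m·K/W
Q' = ΔT/ΣR = (482 K − 298.5 K)/2.957 = 62.06 W/m
From the inner boundary to the vermiculite board/mineral wool interface, ΣR_partial = 0.7766 m·K/W.
T_interface = T_in − Q'·ΣR_partial = 482 K − (62.06)(0.7766) = 434 K

T = 434 K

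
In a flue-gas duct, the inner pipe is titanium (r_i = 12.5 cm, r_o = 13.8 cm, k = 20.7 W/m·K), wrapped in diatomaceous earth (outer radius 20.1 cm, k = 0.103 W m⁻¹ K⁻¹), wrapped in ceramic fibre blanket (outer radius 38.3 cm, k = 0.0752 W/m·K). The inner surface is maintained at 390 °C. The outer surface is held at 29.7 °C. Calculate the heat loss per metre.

Resistance network (inner→outer):
  R'_titanium = ln(0.138/0.125)/(2πk) = 0.09894/(2π·20.7) = 7.607×10^-4 m·K/W
  R'_diatomaceous earth = ln(0.201/0.138)/(2πk) = 0.3761/(2π·0.103) = 0.5811 m·K/W
  R'_ceramic fibre blanket = ln(0.383/0.201)/(2πk) = 0.6447/(2π·0.0752) = 1.365 m·K/W
ΣR = 7.607×10^-4 + 0.5811 + 1.365 = 1.947 m·K/W
Q' = ΔT/ΣR = (390 °C − 29.7 °C)/1.947 = 185 W/m

Q' = 185 W/m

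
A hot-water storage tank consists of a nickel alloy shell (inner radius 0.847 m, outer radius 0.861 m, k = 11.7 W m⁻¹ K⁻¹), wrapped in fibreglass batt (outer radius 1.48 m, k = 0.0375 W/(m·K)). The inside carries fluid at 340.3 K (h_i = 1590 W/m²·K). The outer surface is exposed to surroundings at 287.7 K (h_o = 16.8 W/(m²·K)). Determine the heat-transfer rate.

Treat each layer as a resistance in series:
  R_conv,in = 1/(4πr²h) = 1/(4π·0.847²·1590) = 6.976×10^-5 K/W
  R_nickel alloy = (1/0.847 − 1/0.861)/(4πk) = 0.01920/(4π·11.7) = 1.306×10^-4 K/W
  R_fibreglass batt = (1/0.861 − 1/1.48)/(4πk) = 0.4858/(4π·0.0375) = 1.031 K/W
  R_conv,out = 1/(4πr²h) = 1/(4π·1.48²·16.8) = 0.002163 K/W
ΣR = 6.976×10^-5 + 1.306×10^-4 + 1.031 + 0.002163 = 1.033 K/W
Q = ΔT/ΣR = (340.3 K − 287.7 K)/1.033 = 50.9 W

Q = 50.9 W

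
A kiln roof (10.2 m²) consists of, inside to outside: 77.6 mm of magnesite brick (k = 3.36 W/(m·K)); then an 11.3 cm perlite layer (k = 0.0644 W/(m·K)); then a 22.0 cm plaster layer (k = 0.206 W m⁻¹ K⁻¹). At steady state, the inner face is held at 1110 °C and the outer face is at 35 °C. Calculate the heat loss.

Q = 3850 W

Resistance network (inner→outer):
  R_magnesite brick = L/(kA) = 0.0776/(3.36·10.2) = 0.002264 K/W
  R_perlite = L/(kA) = 0.113/(0.0644·10.2) = 0.1720 K/W
  R_plaster = L/(kA) = 0.220/(0.206·10.2) = 0.1047 K/W
ΣR = 0.002264 + 0.1720 + 0.1047 = 0.2790 K/W
Q = ΔT/ΣR = (1110 °C − 35 °C)/0.2790 = 3850 W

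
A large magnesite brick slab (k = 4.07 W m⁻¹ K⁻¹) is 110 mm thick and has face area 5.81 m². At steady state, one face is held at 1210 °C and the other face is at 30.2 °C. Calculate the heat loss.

Q = 2.54×10^5 W

Q = kA·ΔT/L = 4.07 × 5.81 × |1210 °C − 30.2 °C| / 0.110 = 2.54×10^5 W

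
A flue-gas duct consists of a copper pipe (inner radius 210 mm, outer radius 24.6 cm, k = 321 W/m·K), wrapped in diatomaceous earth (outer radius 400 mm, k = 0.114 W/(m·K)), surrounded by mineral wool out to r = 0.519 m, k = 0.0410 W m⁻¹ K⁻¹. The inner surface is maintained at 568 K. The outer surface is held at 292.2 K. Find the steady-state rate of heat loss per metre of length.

Q' = 163 W/m

Treat each layer as a resistance in series:
  R'_copper = ln(0.246/0.210)/(2πk) = 0.1582/(2π·321) = 7.845×10^-5 m·K/W
  R'_diatomaceous earth = ln(0.400/0.246)/(2πk) = 0.4861/(2π·0.114) = 0.6787 m·K/W
  R'_mineral wool = ln(0.519/0.400)/(2πk) = 0.2604/(2π·0.0410) = 1.011 m·K/W
ΣR = 7.845×10^-5 + 0.6787 + 1.011 = 1.690 m·K/W
Q' = ΔT/ΣR = (568 K − 292.2 K)/1.690 = 163 W/m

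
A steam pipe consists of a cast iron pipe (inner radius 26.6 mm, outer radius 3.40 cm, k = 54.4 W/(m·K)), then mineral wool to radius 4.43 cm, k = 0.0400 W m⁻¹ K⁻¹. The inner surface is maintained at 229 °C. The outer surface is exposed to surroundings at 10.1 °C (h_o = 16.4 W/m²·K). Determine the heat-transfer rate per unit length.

Q' = 172 W/m

Treat each layer as a resistance in series:
  R'_cast iron = ln(0.0340/0.0266)/(2πk) = 0.2454/(2π·54.4) = 7.181×10^-4 m·K/W
  R'_mineral wool = ln(0.0443/0.0340)/(2πk) = 0.2646/(2π·0.0400) = 1.053 m·K/W
  R'_conv,out = 1/(2πr h) = 1/(2π·0.0443·16.4) = 0.2191 m·K/W
ΣR = 7.181×10^-4 + 1.053 + 0.2191 = 1.273 m·K/W
Q' = ΔT/ΣR = (229 °C − 10.1 °C)/1.273 = 172 W/m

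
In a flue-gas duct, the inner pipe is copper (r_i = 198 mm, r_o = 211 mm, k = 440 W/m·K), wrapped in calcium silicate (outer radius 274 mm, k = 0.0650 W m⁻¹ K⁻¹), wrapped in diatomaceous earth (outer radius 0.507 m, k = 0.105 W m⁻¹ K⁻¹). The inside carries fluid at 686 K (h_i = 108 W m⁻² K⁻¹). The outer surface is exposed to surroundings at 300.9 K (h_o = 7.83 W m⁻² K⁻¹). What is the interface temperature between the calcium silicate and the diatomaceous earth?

T = 532 K

Resistance network (inner→outer):
  R'_conv,in = 1/(2πr h) = 1/(2π·0.198·108) = 0.007443 m·K/W
  R'_copper = ln(0.211/0.198)/(2πk) = 0.06359/(2π·440) = 2.300×10^-5 m·K/W
  R'_calcium silicate = ln(0.274/0.211)/(2πk) = 0.2613/(2π·0.0650) = 0.6397 m·K/W
  R'_diatomaceous earth = ln(0.507/0.274)/(2πk) = 0.6154/(2π·0.105) = 0.9328 m·K/W
  R'_conv,out = 1/(2πr h) = 1/(2π·0.507·7.83) = 0.04009 m·K/W
ΣR = 0.007443 + 2.300×10^-5 + 0.6397 + 0.9328 + 0.04009 = 1.620 m·K/W
Q' = ΔT/ΣR = (686 K − 300.9 K)/1.620 = 237.7 W/m
From the inner boundary to the calcium silicate/diatomaceous earth interface, ΣR_partial = 0.6472 m·K/W.
T_interface = T_in − Q'·ΣR_partial = 686 K − (237.7)(0.6472) = 532 K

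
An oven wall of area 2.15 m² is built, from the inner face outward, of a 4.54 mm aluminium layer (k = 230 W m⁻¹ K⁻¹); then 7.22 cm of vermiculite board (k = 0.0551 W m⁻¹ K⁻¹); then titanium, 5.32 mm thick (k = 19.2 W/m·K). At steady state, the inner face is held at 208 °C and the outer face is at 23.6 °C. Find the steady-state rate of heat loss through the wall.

Treat each layer as a resistance in series:
  R_aluminium = L/(kA) = 0.00454/(230·2.15) = 9.181×10^-6 K/W
  R_vermiculite board = L/(kA) = 0.0722/(0.0551·2.15) = 0.6095 K/W
  R_titanium = L/(kA) = 0.00532/(19.2·2.15) = 1.289×10^-4 K/W
ΣR = 9.181×10^-6 + 0.6095 + 1.289×10^-4 = 0.6096 K/W
Q = ΔT/ΣR = (208 °C − 23.6 °C)/0.6096 = 302 W

Q = 302 W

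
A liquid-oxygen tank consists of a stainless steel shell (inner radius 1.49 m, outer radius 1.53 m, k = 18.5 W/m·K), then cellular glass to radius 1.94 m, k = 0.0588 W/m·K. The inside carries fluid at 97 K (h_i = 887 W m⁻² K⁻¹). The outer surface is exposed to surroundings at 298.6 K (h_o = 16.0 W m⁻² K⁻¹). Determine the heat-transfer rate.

Resistance network (inner→outer):
  R_conv,in = 1/(4πr²h) = 1/(4π·1.49²·887) = 4.041×10^-5 K/W
  R_stainless steel = (1/1.49 − 1/1.53)/(4πk) = 0.01755/(4π·18.5) = 7.547×10^-5 K/W
  R_cellular glass = (1/1.53 − 1/1.94)/(4πk) = 0.1381/(4π·0.0588) = 0.1869 K/W
  R_conv,out = 1/(4πr²h) = 1/(4π·1.94²·16.0) = 0.001321 K/W
ΣR = 4.041×10^-5 + 7.547×10^-5 + 0.1869 + 0.001321 = 0.1883 K/W
Q = ΔT/ΣR = (97 K − 298.6 K)/0.1883 = -1070 W
(Negative Q ⇒ heat flows inward; heat gain = 1070 W.)

Q = 1070 W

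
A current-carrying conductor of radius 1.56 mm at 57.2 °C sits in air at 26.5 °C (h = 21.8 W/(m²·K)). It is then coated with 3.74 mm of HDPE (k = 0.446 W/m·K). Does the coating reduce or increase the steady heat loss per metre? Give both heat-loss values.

increases: 6.56 → 16.9 W/m

Critical radius for a cylinder: r_cr = k/h = 0.0205 m = 2.05 cm.
Outer radius after coating: r₂ = 0.00156 + 0.00374 = 0.00530 m.
Since r₁ < r_cr and r₂ ≤ r_cr, the coating moves toward the maximum at r_cr — heat loss rises.
Bare: R = 1/(2πr₁h) = 4.680 m·K/W; Q = 30.7/4.680 = 6.56 W/m.
Coated: R = R_cond + R_conv = 1.814 m·K/W; Q = 30.7/1.814 = 16.9 W/m.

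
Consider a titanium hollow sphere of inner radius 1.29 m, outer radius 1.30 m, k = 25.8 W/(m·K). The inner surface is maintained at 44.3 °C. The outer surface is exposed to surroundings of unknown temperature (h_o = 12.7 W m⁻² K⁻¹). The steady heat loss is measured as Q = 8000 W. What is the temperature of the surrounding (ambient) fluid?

T_out = 14.5 °C

Series resistances:
  R_titanium = (1/1.29 − 1/1.30)/(4πk) = 0.005963/(4π·25.8) = 1.839×10^-5 K/W
  R_conv,out = 1/(4πr²h) = 1/(4π·1.30²·12.7) = 0.003708 K/W
ΣR = 0.003726 K/W
ΔT = Q·ΣR = 8000 × 0.003726 = 29.81 K
Heat flows outward, so T_out = T_in − ΔT = 44.3 − 29.81 = 14.5 °C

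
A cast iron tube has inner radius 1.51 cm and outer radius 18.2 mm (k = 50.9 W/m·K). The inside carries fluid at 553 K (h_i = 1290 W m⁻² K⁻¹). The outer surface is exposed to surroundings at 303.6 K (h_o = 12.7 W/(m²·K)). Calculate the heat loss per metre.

Q' = 358 W/m

Treat each layer as a resistance in series:
  R'_conv,in = 1/(2πr h) = 1/(2π·0.0151·1290) = 0.008171 m·K/W
  R'_cast iron = ln(0.0182/0.0151)/(2πk) = 0.1867/(2π·50.9) = 5.839×10^-4 m·K/W
  R'_conv,out = 1/(2πr h) = 1/(2π·0.0182·12.7) = 0.6886 m·K/W
ΣR = 0.008171 + 5.839×10^-4 + 0.6886 = 0.6974 m·K/W
Q' = ΔT/ΣR = (553 K − 303.6 K)/0.6974 = 358 W/m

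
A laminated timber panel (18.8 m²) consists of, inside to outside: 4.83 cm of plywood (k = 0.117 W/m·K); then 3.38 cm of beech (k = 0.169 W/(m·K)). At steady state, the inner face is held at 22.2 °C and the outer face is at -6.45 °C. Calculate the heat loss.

Treat each layer as a resistance in series:
  R_plywood = L/(kA) = 0.0483/(0.117·18.8) = 0.02196 K/W
  R_beech = L/(kA) = 0.0338/(0.169·18.8) = 0.01064 K/W
ΣR = 0.02196 + 0.01064 = 0.03260 K/W
Q = ΔT/ΣR = (22.2 °C − -6.45 °C)/0.03260 = 879 W

Q = 879 W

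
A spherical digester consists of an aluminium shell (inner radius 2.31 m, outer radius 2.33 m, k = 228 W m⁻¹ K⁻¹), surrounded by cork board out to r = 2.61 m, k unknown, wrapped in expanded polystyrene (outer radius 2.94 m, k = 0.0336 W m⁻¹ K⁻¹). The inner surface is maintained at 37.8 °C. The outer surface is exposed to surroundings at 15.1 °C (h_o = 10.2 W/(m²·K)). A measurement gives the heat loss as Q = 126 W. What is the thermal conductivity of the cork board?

ΣR = ΔT/Q = |37.8 − 15.1|/126 = 0.1802 K/W
Known resistances:
  R_aluminium = (1/2.31 − 1/2.33)/(4πk) = 0.003716/(4π·228) = 1.297×10^-6 K/W
  R_expanded polystyrene = (1/2.61 − 1/2.94)/(4πk) = 0.04301/(4π·0.0336) = 0.1019 K/W
  R_conv,out = 1/(4πr²h) = 1/(4π·2.94²·10.2) = 9.026×10^-4 K/W
R_cork board = ΣR − ΣR_known = 0.1802 − 0.1028 = 0.07740 K/W
(1/r₁−1/r₂)/(4πk) = 0.07740 ⇒ k = 0.04604/(4π·0.07740) = 0.0473 W/m·K

k = 0.0473 W/m·K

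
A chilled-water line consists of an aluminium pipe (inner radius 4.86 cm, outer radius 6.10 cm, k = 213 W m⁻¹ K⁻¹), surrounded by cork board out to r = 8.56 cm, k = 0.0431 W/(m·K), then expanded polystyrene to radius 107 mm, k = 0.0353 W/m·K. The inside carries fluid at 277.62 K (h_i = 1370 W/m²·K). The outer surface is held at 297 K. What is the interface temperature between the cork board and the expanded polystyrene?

Series thermal resistances, inner to outer:
  R'_conv,in = 1/(2πr h) = 1/(2π·0.0486·1370) = 0.002390 m·K/W
  R'_aluminium = ln(0.0610/0.0486)/(2πk) = 0.2273/(2π·213) = 1.698×10^-4 m·K/W
  R'_cork board = ln(0.0856/0.0610)/(2πk) = 0.3388/(2π·0.0431) = 1.251 m·K/W
  R'_expanded polystyrene = ln(0.107/0.0856)/(2πk) = 0.2231/(2π·0.0353) = 1.006 m·K/W
ΣR = 0.002390 + 1.698×10^-4 + 1.251 + 1.006 = 2.260 m·K/W
Q' = ΔT/ΣR = (277.62 K − 297 K)/2.260 = -8.575 W/m
From the inner boundary to the cork board/expanded polystyrene interface, ΣR_partial = 1.254 m·K/W.
T_interface = T_in − Q'·ΣR_partial = 277.62 K − (-8.575)(1.254) = 288.4 K

T = 288.4 K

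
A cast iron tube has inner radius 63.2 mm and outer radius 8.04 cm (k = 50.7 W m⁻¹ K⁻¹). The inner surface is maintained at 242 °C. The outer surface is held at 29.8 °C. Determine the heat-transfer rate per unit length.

Q' = 281 kW/m

Q' = 2πk·ΔT/ln(r₂/r₁) = 2π × 50.7 × 212.2 / ln(0.0804/0.0632) = 2.81×10^5 W/m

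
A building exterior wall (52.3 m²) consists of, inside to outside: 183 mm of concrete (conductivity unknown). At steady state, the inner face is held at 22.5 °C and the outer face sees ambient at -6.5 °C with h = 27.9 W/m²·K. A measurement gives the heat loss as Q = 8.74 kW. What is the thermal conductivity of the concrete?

ΣR = ΔT/Q = |22.5 − -6.5|/8740 = 0.003318 K/W
Known resistances:
  R_conv,out = 1/(hA) = 1/(27.9·52.3) = 6.853×10^-4 K/W
R_concrete = ΣR − ΣR_known = 0.003318 − 6.853×10^-4 = 0.002633 K/W
L/(kA) = 0.002633 ⇒ k = 0.183/(0.002633·52.3) = 1.33 W/m·K

k = 1.33 W/m·K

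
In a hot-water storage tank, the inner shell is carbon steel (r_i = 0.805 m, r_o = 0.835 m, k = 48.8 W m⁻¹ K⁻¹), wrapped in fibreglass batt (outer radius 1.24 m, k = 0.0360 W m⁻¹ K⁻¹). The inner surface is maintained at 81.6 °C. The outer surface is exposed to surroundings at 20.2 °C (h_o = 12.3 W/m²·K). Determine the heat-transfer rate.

Series thermal resistances, inner to outer:
  R_carbon steel = (1/0.805 − 1/0.835)/(4πk) = 0.04463/(4π·48.8) = 7.278×10^-5 K/W
  R_fibreglass batt = (1/0.835 − 1/1.24)/(4πk) = 0.3912/(4π·0.0360) = 0.8646 K/W
  R_conv,out = 1/(4πr²h) = 1/(4π·1.24²·12.3) = 0.004208 K/W
ΣR = 7.278×10^-5 + 0.8646 + 0.004208 = 0.8689 K/W
Q = ΔT/ΣR = (81.6 °C − 20.2 °C)/0.8689 = 70.7 W

Q = 70.7 W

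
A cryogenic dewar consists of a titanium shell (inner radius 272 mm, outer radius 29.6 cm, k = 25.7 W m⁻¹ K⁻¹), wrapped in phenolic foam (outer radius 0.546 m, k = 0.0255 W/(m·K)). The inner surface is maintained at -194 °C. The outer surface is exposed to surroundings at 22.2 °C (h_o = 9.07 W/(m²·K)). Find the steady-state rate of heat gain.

Resistance network (inner→outer):
  R_titanium = (1/0.272 − 1/0.296)/(4πk) = 0.2981/(4π·25.7) = 9.230×10^-4 K/W
  R_phenolic foam = (1/0.296 − 1/0.546)/(4πk) = 1.547/(4π·0.0255) = 4.827 K/W
  R_conv,out = 1/(4πr²h) = 1/(4π·0.546²·9.07) = 0.02943 K/W
ΣR = 9.230×10^-4 + 4.827 + 0.02943 = 4.857 K/W
Q = ΔT/ΣR = (-194 °C − 22.2 °C)/4.857 = -44.5 W
(Negative Q ⇒ heat flows inward; heat gain = 44.5 W.)

Q = 44.5 W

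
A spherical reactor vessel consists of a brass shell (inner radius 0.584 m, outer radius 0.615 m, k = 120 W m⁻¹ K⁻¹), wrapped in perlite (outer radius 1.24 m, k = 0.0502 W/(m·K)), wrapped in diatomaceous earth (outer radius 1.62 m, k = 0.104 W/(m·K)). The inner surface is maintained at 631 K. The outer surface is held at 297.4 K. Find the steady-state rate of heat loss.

Treat each layer as a resistance in series:
  R_brass = (1/0.584 − 1/0.615)/(4πk) = 0.08631/(4π·120) = 5.724×10^-5 K/W
  R_perlite = (1/0.615 − 1/1.24)/(4πk) = 0.8196/(4π·0.0502) = 1.299 K/W
  R_diatomaceous earth = (1/1.24 − 1/1.62)/(4πk) = 0.1892/(4π·0.104) = 0.1447 K/W
ΣR = 5.724×10^-5 + 1.299 + 0.1447 = 1.444 K/W
Q = ΔT/ΣR = (631 K − 297.4 K)/1.444 = 231 W

Q = 231 W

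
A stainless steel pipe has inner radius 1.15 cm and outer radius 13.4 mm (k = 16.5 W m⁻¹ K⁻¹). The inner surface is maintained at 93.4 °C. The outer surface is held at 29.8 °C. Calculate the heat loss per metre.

Q' = 2πk·ΔT/ln(r₂/r₁) = 2π × 16.5 × 63.6 / ln(0.0134/0.0115) = 43100 W/m

Q' = 43100 W/m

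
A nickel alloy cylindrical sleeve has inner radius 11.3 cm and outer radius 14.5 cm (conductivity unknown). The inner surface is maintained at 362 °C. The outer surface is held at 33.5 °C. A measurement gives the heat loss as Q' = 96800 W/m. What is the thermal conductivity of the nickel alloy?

ΣR = ΔT/Q' = |362 − 33.5|/96800 = 0.003394 m·K/W
ln(r₂/r₁)/(2πk) = 0.003394 ⇒ k = 0.2493/(2π·0.003394) = 11.7 W/m·K

k = 11.7 W/m·K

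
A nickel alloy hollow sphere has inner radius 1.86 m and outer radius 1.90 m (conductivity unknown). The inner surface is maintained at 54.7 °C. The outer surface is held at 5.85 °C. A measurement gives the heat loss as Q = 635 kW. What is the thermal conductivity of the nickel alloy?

ΣR = ΔT/Q = |54.7 − 5.85|/6.35×10^5 = 7.693×10^-5 K/W
(1/r₁−1/r₂)/(4πk) = 7.693×10^-5 ⇒ k = 0.01132/(4π·7.693×10^-5) = 11.7 W/m·K

k = 11.7 W/m·K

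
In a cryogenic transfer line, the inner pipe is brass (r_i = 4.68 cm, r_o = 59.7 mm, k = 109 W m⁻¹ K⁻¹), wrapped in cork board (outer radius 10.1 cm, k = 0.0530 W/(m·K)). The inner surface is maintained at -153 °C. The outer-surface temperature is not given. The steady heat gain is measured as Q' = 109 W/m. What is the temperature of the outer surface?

Series resistances:
  R'_brass = ln(0.0597/0.0468)/(2πk) = 0.2434/(2π·109) = 3.555×10^-4 m·K/W
  R'_cork board = ln(0.101/0.0597)/(2πk) = 0.5258/(2π·0.0530) = 1.579 m·K/W
ΣR = 1.579 m·K/W
ΔT = Q'·ΣR = 109 × 1.579 = 172.1 K
Heat flows inward, so T_out = T_in + ΔT = -153 + 172.1 = 19.1 °C

T_out = 19.1 °C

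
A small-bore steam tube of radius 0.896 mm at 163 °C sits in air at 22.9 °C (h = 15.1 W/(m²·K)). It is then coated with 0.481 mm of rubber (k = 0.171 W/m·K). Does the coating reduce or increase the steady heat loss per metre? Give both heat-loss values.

Critical radius for a cylinder: r_cr = k/h = 0.0113 m = 1.13 cm.
Outer radius after coating: r₂ = 8.96×10^-4 + 4.81×10^-4 = 0.001377 m.
Since r₁ < r_cr and r₂ ≤ r_cr, the coating moves toward the maximum at r_cr — heat loss rises.
Bare: R = 1/(2πr₁h) = 11.76 m·K/W; Q = 140.1/11.76 = 11.9 W/m.
Coated: R = R_cond + R_conv = 8.054 m·K/W; Q = 140.1/8.054 = 17.4 W/m.

increases: 11.9 → 17.4 W/m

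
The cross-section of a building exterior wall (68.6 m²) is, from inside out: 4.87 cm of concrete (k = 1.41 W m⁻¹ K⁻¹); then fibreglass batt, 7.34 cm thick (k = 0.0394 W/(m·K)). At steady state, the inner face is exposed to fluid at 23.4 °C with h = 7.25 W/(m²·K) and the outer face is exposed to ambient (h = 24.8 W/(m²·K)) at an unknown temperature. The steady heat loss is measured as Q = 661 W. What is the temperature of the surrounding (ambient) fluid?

T_out = 3.40 °C

Series resistances:
  R_conv,in = 1/(hA) = 1/(7.25·68.6) = 0.002011 K/W
  R_concrete = L/(kA) = 0.0487/(1.41·68.6) = 5.035×10^-4 K/W
  R_fibreglass batt = L/(kA) = 0.0734/(0.0394·68.6) = 0.02716 K/W
  R_conv,out = 1/(hA) = 1/(24.8·68.6) = 5.878×10^-4 K/W
ΣR = 0.03026 K/W
ΔT = Q·ΣR = 661 × 0.03026 = 20.00 K
Heat flows outward, so T_out = T_in − ΔT = 23.4 − 20.00 = 3.40 °C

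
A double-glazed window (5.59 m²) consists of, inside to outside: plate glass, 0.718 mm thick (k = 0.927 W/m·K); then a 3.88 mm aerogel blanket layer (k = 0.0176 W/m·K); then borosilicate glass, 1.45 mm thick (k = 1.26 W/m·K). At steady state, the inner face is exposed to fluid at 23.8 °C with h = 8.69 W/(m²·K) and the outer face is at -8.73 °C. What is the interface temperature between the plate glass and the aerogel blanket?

T = 12.6 °C

Series thermal resistances, inner to outer:
  R_conv,in = 1/(hA) = 1/(8.69·5.59) = 0.02059 K/W
  R_plate glass = L/(kA) = 7.18×10^-4/(0.927·5.59) = 1.386×10^-4 K/W
  R_aerogel blanket = L/(kA) = 0.00388/(0.0176·5.59) = 0.03944 K/W
  R_borosilicate glass = L/(kA) = 0.00145/(1.26·5.59) = 2.059×10^-4 K/W
ΣR = 0.02059 + 1.386×10^-4 + 0.03944 + 2.059×10^-4 = 0.06037 K/W
Q = ΔT/ΣR = (23.8 °C − -8.73 °C)/0.06037 = 538.8 W
From the inner boundary to the plate glass/aerogel blanket interface, ΣR_partial = 0.02073 K/W.
T_interface = T_in − Q·ΣR_partial = 23.8 °C − (538.8)(0.02073) = 12.6 °C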